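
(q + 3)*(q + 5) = q^2 + 8*q + 15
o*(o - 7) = o^2 - 7*o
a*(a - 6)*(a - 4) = a^3 - 10*a^2 + 24*a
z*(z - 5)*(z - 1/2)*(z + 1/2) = z^4 - 5*z^3 - z^2/4 + 5*z/4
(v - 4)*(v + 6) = v^2 + 2*v - 24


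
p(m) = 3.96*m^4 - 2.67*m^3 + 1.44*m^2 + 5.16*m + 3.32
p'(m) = 15.84*m^3 - 8.01*m^2 + 2.88*m + 5.16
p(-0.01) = 3.27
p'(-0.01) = 5.13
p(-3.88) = 1058.41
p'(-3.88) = -1051.83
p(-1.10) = 8.74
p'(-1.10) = -28.78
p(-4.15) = 1372.13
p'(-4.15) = -1276.88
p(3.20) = 362.32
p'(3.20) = 451.40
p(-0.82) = 3.32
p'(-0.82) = -11.32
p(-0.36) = 1.84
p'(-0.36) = 2.35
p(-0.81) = 3.21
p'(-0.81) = -10.85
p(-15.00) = 209736.17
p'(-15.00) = -55300.29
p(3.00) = 280.43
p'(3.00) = 369.39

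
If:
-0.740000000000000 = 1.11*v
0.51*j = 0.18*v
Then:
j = -0.24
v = -0.67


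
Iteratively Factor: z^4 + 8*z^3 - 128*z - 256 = (z + 4)*(z^3 + 4*z^2 - 16*z - 64) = (z - 4)*(z + 4)*(z^2 + 8*z + 16) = (z - 4)*(z + 4)^2*(z + 4)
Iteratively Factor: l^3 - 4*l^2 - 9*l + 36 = (l - 4)*(l^2 - 9) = (l - 4)*(l + 3)*(l - 3)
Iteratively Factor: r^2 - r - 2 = (r - 2)*(r + 1)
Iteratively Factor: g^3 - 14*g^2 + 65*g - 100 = (g - 5)*(g^2 - 9*g + 20) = (g - 5)*(g - 4)*(g - 5)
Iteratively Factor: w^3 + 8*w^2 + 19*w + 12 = (w + 4)*(w^2 + 4*w + 3) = (w + 1)*(w + 4)*(w + 3)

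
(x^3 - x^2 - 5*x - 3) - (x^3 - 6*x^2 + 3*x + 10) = 5*x^2 - 8*x - 13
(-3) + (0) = -3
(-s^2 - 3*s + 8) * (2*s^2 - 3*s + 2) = -2*s^4 - 3*s^3 + 23*s^2 - 30*s + 16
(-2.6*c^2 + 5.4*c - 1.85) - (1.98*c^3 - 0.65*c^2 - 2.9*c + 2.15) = -1.98*c^3 - 1.95*c^2 + 8.3*c - 4.0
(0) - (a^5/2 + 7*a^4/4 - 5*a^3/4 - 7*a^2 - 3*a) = -a^5/2 - 7*a^4/4 + 5*a^3/4 + 7*a^2 + 3*a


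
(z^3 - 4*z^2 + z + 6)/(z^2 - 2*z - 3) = z - 2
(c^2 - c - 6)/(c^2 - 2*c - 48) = (-c^2 + c + 6)/(-c^2 + 2*c + 48)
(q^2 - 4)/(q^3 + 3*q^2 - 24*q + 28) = (q + 2)/(q^2 + 5*q - 14)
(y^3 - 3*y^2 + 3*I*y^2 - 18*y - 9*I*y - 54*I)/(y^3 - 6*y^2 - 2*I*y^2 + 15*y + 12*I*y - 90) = (y + 3)/(y - 5*I)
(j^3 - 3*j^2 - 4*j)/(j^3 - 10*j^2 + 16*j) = (j^2 - 3*j - 4)/(j^2 - 10*j + 16)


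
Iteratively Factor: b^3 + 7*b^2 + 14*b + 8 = (b + 2)*(b^2 + 5*b + 4) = (b + 1)*(b + 2)*(b + 4)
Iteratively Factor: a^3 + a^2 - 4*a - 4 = (a + 1)*(a^2 - 4) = (a + 1)*(a + 2)*(a - 2)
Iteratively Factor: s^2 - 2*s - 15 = (s + 3)*(s - 5)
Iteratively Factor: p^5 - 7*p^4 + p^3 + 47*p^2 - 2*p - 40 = (p - 4)*(p^4 - 3*p^3 - 11*p^2 + 3*p + 10) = (p - 4)*(p - 1)*(p^3 - 2*p^2 - 13*p - 10) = (p - 4)*(p - 1)*(p + 1)*(p^2 - 3*p - 10) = (p - 4)*(p - 1)*(p + 1)*(p + 2)*(p - 5)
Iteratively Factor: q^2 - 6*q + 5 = (q - 1)*(q - 5)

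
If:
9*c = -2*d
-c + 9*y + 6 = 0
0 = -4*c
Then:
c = 0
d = 0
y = -2/3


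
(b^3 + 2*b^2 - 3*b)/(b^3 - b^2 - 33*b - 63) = b*(b - 1)/(b^2 - 4*b - 21)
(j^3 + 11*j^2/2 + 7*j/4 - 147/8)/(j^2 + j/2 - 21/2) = (j^2 + 2*j - 21/4)/(j - 3)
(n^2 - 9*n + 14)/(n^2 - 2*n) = (n - 7)/n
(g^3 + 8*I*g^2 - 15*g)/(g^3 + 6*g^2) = (g^2 + 8*I*g - 15)/(g*(g + 6))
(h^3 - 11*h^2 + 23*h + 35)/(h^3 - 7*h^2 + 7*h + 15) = (h - 7)/(h - 3)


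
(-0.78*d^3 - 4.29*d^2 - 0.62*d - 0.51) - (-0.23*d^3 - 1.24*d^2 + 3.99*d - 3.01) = -0.55*d^3 - 3.05*d^2 - 4.61*d + 2.5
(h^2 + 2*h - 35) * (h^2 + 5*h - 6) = h^4 + 7*h^3 - 31*h^2 - 187*h + 210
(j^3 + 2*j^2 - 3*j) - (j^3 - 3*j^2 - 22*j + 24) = 5*j^2 + 19*j - 24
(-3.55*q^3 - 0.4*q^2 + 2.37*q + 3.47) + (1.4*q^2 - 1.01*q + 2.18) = -3.55*q^3 + 1.0*q^2 + 1.36*q + 5.65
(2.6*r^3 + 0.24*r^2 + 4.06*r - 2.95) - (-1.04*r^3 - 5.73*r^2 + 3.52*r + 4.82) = 3.64*r^3 + 5.97*r^2 + 0.54*r - 7.77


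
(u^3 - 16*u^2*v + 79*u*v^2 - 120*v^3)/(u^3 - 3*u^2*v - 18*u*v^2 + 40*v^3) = (u^2 - 11*u*v + 24*v^2)/(u^2 + 2*u*v - 8*v^2)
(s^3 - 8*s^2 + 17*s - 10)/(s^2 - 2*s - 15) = (s^2 - 3*s + 2)/(s + 3)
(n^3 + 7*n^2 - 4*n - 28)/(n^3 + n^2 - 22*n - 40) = (n^2 + 5*n - 14)/(n^2 - n - 20)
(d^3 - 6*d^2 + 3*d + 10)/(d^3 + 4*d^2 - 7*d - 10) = (d - 5)/(d + 5)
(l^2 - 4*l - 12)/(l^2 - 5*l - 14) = (l - 6)/(l - 7)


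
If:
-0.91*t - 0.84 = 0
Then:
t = -0.92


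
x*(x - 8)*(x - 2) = x^3 - 10*x^2 + 16*x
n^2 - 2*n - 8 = (n - 4)*(n + 2)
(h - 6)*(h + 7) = h^2 + h - 42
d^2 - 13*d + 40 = (d - 8)*(d - 5)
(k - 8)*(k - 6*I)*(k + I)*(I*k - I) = I*k^4 + 5*k^3 - 9*I*k^3 - 45*k^2 + 14*I*k^2 + 40*k - 54*I*k + 48*I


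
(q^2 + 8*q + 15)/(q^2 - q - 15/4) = 4*(q^2 + 8*q + 15)/(4*q^2 - 4*q - 15)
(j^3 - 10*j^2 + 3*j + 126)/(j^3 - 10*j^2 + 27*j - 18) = (j^2 - 4*j - 21)/(j^2 - 4*j + 3)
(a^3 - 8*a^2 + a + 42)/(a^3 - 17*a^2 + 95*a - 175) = (a^2 - a - 6)/(a^2 - 10*a + 25)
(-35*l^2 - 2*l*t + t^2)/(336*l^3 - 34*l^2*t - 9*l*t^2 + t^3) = (5*l + t)/(-48*l^2 - 2*l*t + t^2)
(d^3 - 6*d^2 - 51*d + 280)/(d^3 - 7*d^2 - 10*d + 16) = (d^2 + 2*d - 35)/(d^2 + d - 2)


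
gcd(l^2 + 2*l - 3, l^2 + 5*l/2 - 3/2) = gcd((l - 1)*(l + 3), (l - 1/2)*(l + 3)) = l + 3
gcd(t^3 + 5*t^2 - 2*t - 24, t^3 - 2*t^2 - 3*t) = 1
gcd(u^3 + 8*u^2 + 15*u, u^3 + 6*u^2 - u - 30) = u^2 + 8*u + 15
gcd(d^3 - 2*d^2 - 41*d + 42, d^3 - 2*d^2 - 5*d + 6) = d - 1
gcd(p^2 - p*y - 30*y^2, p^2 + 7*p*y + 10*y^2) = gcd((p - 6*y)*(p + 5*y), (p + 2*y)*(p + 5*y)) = p + 5*y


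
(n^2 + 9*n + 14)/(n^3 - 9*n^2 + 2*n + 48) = (n + 7)/(n^2 - 11*n + 24)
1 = 1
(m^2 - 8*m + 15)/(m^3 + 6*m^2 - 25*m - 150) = (m - 3)/(m^2 + 11*m + 30)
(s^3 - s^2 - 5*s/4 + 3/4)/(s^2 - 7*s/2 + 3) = (2*s^2 + s - 1)/(2*(s - 2))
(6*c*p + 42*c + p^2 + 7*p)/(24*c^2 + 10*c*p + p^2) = (p + 7)/(4*c + p)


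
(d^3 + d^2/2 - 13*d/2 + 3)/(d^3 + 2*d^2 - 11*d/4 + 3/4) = 2*(d - 2)/(2*d - 1)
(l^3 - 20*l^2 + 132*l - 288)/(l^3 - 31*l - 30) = (l^2 - 14*l + 48)/(l^2 + 6*l + 5)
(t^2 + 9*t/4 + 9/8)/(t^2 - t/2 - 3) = (t + 3/4)/(t - 2)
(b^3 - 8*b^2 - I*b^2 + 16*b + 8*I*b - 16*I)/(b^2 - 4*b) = b - 4 - I + 4*I/b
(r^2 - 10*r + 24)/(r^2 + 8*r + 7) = (r^2 - 10*r + 24)/(r^2 + 8*r + 7)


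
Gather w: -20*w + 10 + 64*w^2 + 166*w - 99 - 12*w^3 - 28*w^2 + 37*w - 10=-12*w^3 + 36*w^2 + 183*w - 99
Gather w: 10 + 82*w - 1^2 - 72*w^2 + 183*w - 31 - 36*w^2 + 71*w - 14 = -108*w^2 + 336*w - 36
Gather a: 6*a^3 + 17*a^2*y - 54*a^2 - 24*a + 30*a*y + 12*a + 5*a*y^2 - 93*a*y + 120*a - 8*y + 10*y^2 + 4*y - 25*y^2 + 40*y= 6*a^3 + a^2*(17*y - 54) + a*(5*y^2 - 63*y + 108) - 15*y^2 + 36*y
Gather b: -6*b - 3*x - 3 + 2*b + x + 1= -4*b - 2*x - 2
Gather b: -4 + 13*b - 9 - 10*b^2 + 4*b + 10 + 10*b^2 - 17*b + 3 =0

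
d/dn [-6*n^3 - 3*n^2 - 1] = 6*n*(-3*n - 1)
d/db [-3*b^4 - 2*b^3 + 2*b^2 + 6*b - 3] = -12*b^3 - 6*b^2 + 4*b + 6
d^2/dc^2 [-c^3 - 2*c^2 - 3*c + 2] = -6*c - 4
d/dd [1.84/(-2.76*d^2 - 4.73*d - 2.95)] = (10.1568*d + 8.7032)/(2.76*d^2 + 4.73*d + 2.95)^2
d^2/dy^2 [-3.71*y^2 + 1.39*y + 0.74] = -7.42000000000000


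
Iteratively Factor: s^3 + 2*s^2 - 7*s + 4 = (s + 4)*(s^2 - 2*s + 1) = (s - 1)*(s + 4)*(s - 1)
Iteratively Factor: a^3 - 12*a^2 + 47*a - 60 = (a - 5)*(a^2 - 7*a + 12) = (a - 5)*(a - 4)*(a - 3)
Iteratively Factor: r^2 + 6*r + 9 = (r + 3)*(r + 3)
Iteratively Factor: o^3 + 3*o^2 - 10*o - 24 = (o - 3)*(o^2 + 6*o + 8) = (o - 3)*(o + 4)*(o + 2)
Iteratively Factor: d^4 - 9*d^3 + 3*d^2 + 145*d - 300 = (d - 3)*(d^3 - 6*d^2 - 15*d + 100) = (d - 5)*(d - 3)*(d^2 - d - 20) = (d - 5)*(d - 3)*(d + 4)*(d - 5)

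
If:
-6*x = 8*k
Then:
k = -3*x/4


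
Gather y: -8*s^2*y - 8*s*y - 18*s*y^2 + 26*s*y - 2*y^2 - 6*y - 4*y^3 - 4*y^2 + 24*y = -4*y^3 + y^2*(-18*s - 6) + y*(-8*s^2 + 18*s + 18)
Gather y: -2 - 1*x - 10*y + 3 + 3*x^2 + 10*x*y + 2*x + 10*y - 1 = 3*x^2 + 10*x*y + x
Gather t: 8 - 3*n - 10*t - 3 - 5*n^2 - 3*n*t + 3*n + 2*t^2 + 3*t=-5*n^2 + 2*t^2 + t*(-3*n - 7) + 5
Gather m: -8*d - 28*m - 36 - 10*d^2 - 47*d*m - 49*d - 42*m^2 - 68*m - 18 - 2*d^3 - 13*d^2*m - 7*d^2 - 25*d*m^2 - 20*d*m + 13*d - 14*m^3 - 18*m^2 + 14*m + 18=-2*d^3 - 17*d^2 - 44*d - 14*m^3 + m^2*(-25*d - 60) + m*(-13*d^2 - 67*d - 82) - 36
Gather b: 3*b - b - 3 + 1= 2*b - 2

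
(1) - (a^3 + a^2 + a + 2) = -a^3 - a^2 - a - 1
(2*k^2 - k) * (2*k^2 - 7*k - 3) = 4*k^4 - 16*k^3 + k^2 + 3*k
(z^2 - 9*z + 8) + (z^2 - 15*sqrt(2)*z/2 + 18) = 2*z^2 - 15*sqrt(2)*z/2 - 9*z + 26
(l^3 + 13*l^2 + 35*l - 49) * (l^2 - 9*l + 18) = l^5 + 4*l^4 - 64*l^3 - 130*l^2 + 1071*l - 882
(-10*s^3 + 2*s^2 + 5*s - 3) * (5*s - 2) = -50*s^4 + 30*s^3 + 21*s^2 - 25*s + 6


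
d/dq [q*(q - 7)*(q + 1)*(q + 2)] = 4*q^3 - 12*q^2 - 38*q - 14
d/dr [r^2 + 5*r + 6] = 2*r + 5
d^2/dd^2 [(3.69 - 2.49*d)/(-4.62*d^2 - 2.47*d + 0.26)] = ((21.795 - 69.0228*d)*(4.62*d^2 + 2.47*d - 0.26) + (2.49*d - 3.69)*(9.24*d + 2.47)*(18.48*d + 4.94))/(4.62*d^2 + 2.47*d - 0.26)^3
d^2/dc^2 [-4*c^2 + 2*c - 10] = -8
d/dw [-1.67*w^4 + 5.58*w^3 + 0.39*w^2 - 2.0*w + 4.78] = -6.68*w^3 + 16.74*w^2 + 0.78*w - 2.0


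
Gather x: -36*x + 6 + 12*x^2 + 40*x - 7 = 12*x^2 + 4*x - 1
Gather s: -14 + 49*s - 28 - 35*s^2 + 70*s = -35*s^2 + 119*s - 42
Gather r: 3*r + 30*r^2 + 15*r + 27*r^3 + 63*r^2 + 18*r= 27*r^3 + 93*r^2 + 36*r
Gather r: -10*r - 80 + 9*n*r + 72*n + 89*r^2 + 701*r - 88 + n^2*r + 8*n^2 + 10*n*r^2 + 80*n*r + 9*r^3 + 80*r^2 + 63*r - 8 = 8*n^2 + 72*n + 9*r^3 + r^2*(10*n + 169) + r*(n^2 + 89*n + 754) - 176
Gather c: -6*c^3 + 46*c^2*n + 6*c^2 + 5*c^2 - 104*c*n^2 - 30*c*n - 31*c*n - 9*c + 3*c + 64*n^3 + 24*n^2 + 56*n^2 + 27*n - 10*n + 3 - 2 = -6*c^3 + c^2*(46*n + 11) + c*(-104*n^2 - 61*n - 6) + 64*n^3 + 80*n^2 + 17*n + 1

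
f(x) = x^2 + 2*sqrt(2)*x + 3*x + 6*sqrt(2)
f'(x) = 2*x + 2*sqrt(2) + 3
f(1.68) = 21.10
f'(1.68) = 9.19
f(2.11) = 25.24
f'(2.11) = 10.05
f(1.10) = 16.11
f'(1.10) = 8.03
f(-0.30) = 6.83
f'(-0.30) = 5.23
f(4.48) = 54.67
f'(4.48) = 14.79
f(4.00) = 47.80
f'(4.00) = 13.83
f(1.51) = 19.57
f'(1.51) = 8.85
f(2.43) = 28.55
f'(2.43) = 10.69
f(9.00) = 141.94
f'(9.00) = 23.83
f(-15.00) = 146.06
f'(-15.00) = -24.17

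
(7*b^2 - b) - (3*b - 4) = 7*b^2 - 4*b + 4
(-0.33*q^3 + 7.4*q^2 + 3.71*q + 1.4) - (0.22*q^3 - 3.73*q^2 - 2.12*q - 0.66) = -0.55*q^3 + 11.13*q^2 + 5.83*q + 2.06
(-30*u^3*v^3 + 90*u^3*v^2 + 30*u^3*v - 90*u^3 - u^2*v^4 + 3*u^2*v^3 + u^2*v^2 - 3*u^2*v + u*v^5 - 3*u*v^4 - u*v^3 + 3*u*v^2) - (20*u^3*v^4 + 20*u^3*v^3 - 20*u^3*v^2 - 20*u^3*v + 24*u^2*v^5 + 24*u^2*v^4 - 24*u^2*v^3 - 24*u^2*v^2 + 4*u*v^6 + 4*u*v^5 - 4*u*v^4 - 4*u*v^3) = -20*u^3*v^4 - 50*u^3*v^3 + 110*u^3*v^2 + 50*u^3*v - 90*u^3 - 24*u^2*v^5 - 25*u^2*v^4 + 27*u^2*v^3 + 25*u^2*v^2 - 3*u^2*v - 4*u*v^6 - 3*u*v^5 + u*v^4 + 3*u*v^3 + 3*u*v^2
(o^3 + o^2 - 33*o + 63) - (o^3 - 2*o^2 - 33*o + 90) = 3*o^2 - 27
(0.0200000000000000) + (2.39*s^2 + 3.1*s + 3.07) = 2.39*s^2 + 3.1*s + 3.09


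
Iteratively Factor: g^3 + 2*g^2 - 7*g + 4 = (g + 4)*(g^2 - 2*g + 1) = (g - 1)*(g + 4)*(g - 1)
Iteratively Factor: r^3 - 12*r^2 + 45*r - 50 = (r - 5)*(r^2 - 7*r + 10) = (r - 5)*(r - 2)*(r - 5)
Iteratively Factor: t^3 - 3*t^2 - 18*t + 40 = (t - 2)*(t^2 - t - 20) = (t - 5)*(t - 2)*(t + 4)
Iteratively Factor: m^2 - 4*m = (m - 4)*(m)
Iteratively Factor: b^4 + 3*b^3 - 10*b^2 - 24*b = (b - 3)*(b^3 + 6*b^2 + 8*b) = (b - 3)*(b + 4)*(b^2 + 2*b) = b*(b - 3)*(b + 4)*(b + 2)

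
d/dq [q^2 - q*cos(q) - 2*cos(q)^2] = q*sin(q) + 2*q + 2*sin(2*q) - cos(q)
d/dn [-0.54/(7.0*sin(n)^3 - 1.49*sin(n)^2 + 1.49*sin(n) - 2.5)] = (11.34*sin(n)^2 - 1.6092*sin(n) + 0.8046)*cos(n)/(7.0*sin(n)^3 - 1.49*sin(n)^2 + 1.49*sin(n) - 2.5)^2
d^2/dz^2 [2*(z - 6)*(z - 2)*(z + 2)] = 12*z - 24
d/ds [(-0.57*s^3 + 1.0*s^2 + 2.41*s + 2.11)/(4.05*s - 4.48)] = (-4.617*s^3 + 11.7108*s^2 - 8.96*s - 19.3423)/(16.4025*s^2 - 36.288*s + 20.0704)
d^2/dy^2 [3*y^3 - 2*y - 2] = 18*y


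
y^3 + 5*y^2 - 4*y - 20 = (y - 2)*(y + 2)*(y + 5)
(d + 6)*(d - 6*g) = d^2 - 6*d*g + 6*d - 36*g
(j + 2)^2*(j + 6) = j^3 + 10*j^2 + 28*j + 24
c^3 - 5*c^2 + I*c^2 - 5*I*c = c*(c - 5)*(c + I)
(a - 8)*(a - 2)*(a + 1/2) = a^3 - 19*a^2/2 + 11*a + 8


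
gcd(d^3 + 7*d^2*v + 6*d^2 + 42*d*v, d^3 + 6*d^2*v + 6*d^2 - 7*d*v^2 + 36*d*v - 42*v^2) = d^2 + 7*d*v + 6*d + 42*v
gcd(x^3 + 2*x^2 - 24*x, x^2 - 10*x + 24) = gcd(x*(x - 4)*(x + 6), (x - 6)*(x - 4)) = x - 4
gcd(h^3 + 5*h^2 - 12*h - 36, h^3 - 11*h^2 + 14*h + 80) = h + 2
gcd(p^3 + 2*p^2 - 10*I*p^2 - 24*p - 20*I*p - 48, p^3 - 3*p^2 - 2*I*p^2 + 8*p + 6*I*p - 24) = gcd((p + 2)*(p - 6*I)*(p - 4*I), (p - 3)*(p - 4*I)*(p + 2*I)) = p - 4*I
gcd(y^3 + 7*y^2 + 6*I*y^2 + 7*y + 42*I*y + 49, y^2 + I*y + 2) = y - I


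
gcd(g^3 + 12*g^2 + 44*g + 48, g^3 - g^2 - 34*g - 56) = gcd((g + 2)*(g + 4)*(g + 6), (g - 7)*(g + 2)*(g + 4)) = g^2 + 6*g + 8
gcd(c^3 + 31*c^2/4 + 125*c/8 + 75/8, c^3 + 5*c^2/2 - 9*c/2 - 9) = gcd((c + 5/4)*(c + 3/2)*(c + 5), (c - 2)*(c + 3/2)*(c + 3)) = c + 3/2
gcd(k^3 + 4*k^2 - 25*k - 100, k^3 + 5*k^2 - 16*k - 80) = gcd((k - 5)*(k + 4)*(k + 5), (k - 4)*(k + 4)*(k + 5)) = k^2 + 9*k + 20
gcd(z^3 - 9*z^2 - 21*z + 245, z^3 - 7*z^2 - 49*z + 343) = z^2 - 14*z + 49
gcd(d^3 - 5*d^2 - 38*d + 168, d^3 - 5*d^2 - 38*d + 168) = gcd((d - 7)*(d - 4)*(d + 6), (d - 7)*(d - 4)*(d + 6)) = d^3 - 5*d^2 - 38*d + 168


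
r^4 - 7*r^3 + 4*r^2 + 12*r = r*(r - 6)*(r - 2)*(r + 1)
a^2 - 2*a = a*(a - 2)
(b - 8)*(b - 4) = b^2 - 12*b + 32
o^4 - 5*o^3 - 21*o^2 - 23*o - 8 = (o - 8)*(o + 1)^3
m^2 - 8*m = m*(m - 8)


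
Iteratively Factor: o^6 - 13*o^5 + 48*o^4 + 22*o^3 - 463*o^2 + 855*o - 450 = (o - 5)*(o^5 - 8*o^4 + 8*o^3 + 62*o^2 - 153*o + 90) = (o - 5)*(o - 2)*(o^4 - 6*o^3 - 4*o^2 + 54*o - 45) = (o - 5)*(o - 2)*(o + 3)*(o^3 - 9*o^2 + 23*o - 15) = (o - 5)^2*(o - 2)*(o + 3)*(o^2 - 4*o + 3) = (o - 5)^2*(o - 2)*(o - 1)*(o + 3)*(o - 3)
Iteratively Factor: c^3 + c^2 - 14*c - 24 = (c + 2)*(c^2 - c - 12) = (c - 4)*(c + 2)*(c + 3)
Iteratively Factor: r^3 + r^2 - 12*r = (r - 3)*(r^2 + 4*r) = (r - 3)*(r + 4)*(r)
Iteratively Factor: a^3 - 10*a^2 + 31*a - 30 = (a - 2)*(a^2 - 8*a + 15) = (a - 5)*(a - 2)*(a - 3)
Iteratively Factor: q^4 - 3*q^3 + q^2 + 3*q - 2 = (q - 1)*(q^3 - 2*q^2 - q + 2) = (q - 2)*(q - 1)*(q^2 - 1) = (q - 2)*(q - 1)^2*(q + 1)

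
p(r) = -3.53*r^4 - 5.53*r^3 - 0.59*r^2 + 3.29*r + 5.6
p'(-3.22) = 306.49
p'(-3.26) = 320.03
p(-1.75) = -5.43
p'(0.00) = 3.29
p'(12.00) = -26799.19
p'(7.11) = -5918.85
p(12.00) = -82793.80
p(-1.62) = -2.08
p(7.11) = -11009.42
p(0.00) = 5.60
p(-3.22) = -205.97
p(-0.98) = 3.76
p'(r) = -14.12*r^3 - 16.59*r^2 - 1.18*r + 3.29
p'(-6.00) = 2463.05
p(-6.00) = -3415.78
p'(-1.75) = 30.22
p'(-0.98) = 1.80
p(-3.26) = -218.50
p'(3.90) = -1091.23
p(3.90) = -1135.22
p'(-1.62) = 21.69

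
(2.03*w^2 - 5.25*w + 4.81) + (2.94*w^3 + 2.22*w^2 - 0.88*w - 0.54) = 2.94*w^3 + 4.25*w^2 - 6.13*w + 4.27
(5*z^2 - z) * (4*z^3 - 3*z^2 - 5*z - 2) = 20*z^5 - 19*z^4 - 22*z^3 - 5*z^2 + 2*z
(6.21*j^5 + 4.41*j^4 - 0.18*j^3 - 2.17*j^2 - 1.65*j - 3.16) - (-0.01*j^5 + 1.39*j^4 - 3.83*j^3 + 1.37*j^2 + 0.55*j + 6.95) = 6.22*j^5 + 3.02*j^4 + 3.65*j^3 - 3.54*j^2 - 2.2*j - 10.11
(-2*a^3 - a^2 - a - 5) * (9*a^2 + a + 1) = -18*a^5 - 11*a^4 - 12*a^3 - 47*a^2 - 6*a - 5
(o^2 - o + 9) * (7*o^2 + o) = 7*o^4 - 6*o^3 + 62*o^2 + 9*o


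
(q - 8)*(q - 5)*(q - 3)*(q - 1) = q^4 - 17*q^3 + 95*q^2 - 199*q + 120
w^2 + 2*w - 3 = (w - 1)*(w + 3)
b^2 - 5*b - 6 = (b - 6)*(b + 1)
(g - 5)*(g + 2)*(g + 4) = g^3 + g^2 - 22*g - 40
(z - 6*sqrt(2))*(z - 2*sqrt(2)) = z^2 - 8*sqrt(2)*z + 24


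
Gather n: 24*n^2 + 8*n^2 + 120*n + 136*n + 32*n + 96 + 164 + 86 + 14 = 32*n^2 + 288*n + 360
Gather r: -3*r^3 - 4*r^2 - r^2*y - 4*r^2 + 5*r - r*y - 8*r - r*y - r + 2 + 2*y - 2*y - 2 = -3*r^3 + r^2*(-y - 8) + r*(-2*y - 4)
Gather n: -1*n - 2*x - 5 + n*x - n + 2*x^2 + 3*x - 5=n*(x - 2) + 2*x^2 + x - 10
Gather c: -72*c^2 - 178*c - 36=-72*c^2 - 178*c - 36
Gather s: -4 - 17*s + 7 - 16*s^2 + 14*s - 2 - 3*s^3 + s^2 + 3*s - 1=-3*s^3 - 15*s^2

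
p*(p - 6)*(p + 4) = p^3 - 2*p^2 - 24*p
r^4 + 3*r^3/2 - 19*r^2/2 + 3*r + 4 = (r - 2)*(r - 1)*(r + 1/2)*(r + 4)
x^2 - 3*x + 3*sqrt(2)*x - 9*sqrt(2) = (x - 3)*(x + 3*sqrt(2))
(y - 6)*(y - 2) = y^2 - 8*y + 12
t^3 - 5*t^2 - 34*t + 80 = (t - 8)*(t - 2)*(t + 5)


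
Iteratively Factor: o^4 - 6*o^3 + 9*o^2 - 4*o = (o - 1)*(o^3 - 5*o^2 + 4*o) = o*(o - 1)*(o^2 - 5*o + 4) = o*(o - 1)^2*(o - 4)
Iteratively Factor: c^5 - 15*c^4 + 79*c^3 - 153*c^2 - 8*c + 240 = (c - 4)*(c^4 - 11*c^3 + 35*c^2 - 13*c - 60) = (c - 5)*(c - 4)*(c^3 - 6*c^2 + 5*c + 12) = (c - 5)*(c - 4)*(c + 1)*(c^2 - 7*c + 12) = (c - 5)*(c - 4)^2*(c + 1)*(c - 3)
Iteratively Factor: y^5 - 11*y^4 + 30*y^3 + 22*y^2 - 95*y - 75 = (y - 5)*(y^4 - 6*y^3 + 22*y + 15) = (y - 5)*(y + 1)*(y^3 - 7*y^2 + 7*y + 15) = (y - 5)^2*(y + 1)*(y^2 - 2*y - 3) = (y - 5)^2*(y + 1)^2*(y - 3)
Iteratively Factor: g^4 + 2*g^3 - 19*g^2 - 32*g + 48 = (g - 4)*(g^3 + 6*g^2 + 5*g - 12) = (g - 4)*(g + 4)*(g^2 + 2*g - 3) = (g - 4)*(g + 3)*(g + 4)*(g - 1)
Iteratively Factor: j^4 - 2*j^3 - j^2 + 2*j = (j + 1)*(j^3 - 3*j^2 + 2*j) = (j - 1)*(j + 1)*(j^2 - 2*j) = (j - 2)*(j - 1)*(j + 1)*(j)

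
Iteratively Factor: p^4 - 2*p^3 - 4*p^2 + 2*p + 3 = (p - 3)*(p^3 + p^2 - p - 1) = (p - 3)*(p + 1)*(p^2 - 1) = (p - 3)*(p - 1)*(p + 1)*(p + 1)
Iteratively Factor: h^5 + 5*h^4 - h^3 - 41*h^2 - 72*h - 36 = (h + 3)*(h^4 + 2*h^3 - 7*h^2 - 20*h - 12) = (h - 3)*(h + 3)*(h^3 + 5*h^2 + 8*h + 4) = (h - 3)*(h + 2)*(h + 3)*(h^2 + 3*h + 2) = (h - 3)*(h + 2)^2*(h + 3)*(h + 1)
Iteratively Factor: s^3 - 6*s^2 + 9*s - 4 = (s - 1)*(s^2 - 5*s + 4) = (s - 1)^2*(s - 4)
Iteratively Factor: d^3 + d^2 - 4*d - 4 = (d + 1)*(d^2 - 4) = (d - 2)*(d + 1)*(d + 2)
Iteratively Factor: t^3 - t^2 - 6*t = (t)*(t^2 - t - 6) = t*(t - 3)*(t + 2)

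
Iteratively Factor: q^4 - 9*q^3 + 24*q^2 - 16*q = (q)*(q^3 - 9*q^2 + 24*q - 16) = q*(q - 4)*(q^2 - 5*q + 4) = q*(q - 4)*(q - 1)*(q - 4)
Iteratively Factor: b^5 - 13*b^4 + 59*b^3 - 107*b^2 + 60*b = (b - 5)*(b^4 - 8*b^3 + 19*b^2 - 12*b) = (b - 5)*(b - 1)*(b^3 - 7*b^2 + 12*b) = b*(b - 5)*(b - 1)*(b^2 - 7*b + 12) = b*(b - 5)*(b - 3)*(b - 1)*(b - 4)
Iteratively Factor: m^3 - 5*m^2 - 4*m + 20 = (m + 2)*(m^2 - 7*m + 10) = (m - 2)*(m + 2)*(m - 5)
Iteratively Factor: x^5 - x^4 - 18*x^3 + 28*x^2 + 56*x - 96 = (x + 4)*(x^4 - 5*x^3 + 2*x^2 + 20*x - 24) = (x - 2)*(x + 4)*(x^3 - 3*x^2 - 4*x + 12) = (x - 2)*(x + 2)*(x + 4)*(x^2 - 5*x + 6) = (x - 3)*(x - 2)*(x + 2)*(x + 4)*(x - 2)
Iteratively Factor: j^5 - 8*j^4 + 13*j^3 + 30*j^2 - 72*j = (j - 3)*(j^4 - 5*j^3 - 2*j^2 + 24*j) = (j - 4)*(j - 3)*(j^3 - j^2 - 6*j) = j*(j - 4)*(j - 3)*(j^2 - j - 6) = j*(j - 4)*(j - 3)^2*(j + 2)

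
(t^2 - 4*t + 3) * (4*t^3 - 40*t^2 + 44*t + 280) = 4*t^5 - 56*t^4 + 216*t^3 - 16*t^2 - 988*t + 840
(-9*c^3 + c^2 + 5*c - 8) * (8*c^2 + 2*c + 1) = -72*c^5 - 10*c^4 + 33*c^3 - 53*c^2 - 11*c - 8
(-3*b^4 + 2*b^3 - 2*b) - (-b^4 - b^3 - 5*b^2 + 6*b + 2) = -2*b^4 + 3*b^3 + 5*b^2 - 8*b - 2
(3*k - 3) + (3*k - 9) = 6*k - 12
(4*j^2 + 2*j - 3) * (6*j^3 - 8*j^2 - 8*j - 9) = 24*j^5 - 20*j^4 - 66*j^3 - 28*j^2 + 6*j + 27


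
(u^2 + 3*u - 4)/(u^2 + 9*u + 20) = (u - 1)/(u + 5)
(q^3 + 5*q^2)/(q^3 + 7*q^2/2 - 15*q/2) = 2*q/(2*q - 3)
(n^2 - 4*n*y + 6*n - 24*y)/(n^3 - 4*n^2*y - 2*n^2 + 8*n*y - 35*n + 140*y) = (n + 6)/(n^2 - 2*n - 35)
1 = 1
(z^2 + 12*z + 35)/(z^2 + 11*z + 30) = (z + 7)/(z + 6)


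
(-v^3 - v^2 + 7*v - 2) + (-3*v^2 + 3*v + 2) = -v^3 - 4*v^2 + 10*v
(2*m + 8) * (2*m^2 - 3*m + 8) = 4*m^3 + 10*m^2 - 8*m + 64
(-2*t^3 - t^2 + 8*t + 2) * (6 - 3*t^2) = 6*t^5 + 3*t^4 - 36*t^3 - 12*t^2 + 48*t + 12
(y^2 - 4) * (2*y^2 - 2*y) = 2*y^4 - 2*y^3 - 8*y^2 + 8*y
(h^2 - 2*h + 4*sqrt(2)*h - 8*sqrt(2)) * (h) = h^3 - 2*h^2 + 4*sqrt(2)*h^2 - 8*sqrt(2)*h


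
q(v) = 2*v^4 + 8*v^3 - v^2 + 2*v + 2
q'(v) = 8*v^3 + 24*v^2 - 2*v + 2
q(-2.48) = -55.48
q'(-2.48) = 32.55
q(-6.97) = 1950.82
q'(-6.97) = -1526.99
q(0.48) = 3.72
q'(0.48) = 7.45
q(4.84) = 1992.81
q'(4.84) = 1461.57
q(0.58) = 4.61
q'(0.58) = 10.47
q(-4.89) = 176.44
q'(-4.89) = -349.77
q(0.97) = 12.07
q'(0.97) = 29.94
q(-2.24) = -47.06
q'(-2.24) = 36.99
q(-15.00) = 73997.00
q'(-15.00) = -21568.00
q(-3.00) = -67.00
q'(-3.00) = 8.00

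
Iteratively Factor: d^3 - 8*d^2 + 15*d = (d - 5)*(d^2 - 3*d) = (d - 5)*(d - 3)*(d)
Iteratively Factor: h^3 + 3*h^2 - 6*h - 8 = (h + 4)*(h^2 - h - 2) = (h - 2)*(h + 4)*(h + 1)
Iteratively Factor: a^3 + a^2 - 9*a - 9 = (a - 3)*(a^2 + 4*a + 3) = (a - 3)*(a + 3)*(a + 1)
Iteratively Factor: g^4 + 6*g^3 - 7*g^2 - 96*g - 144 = (g + 3)*(g^3 + 3*g^2 - 16*g - 48) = (g + 3)^2*(g^2 - 16) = (g + 3)^2*(g + 4)*(g - 4)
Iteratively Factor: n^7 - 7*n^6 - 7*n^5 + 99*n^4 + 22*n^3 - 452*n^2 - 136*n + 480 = (n - 5)*(n^6 - 2*n^5 - 17*n^4 + 14*n^3 + 92*n^2 + 8*n - 96) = (n - 5)*(n + 2)*(n^5 - 4*n^4 - 9*n^3 + 32*n^2 + 28*n - 48) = (n - 5)*(n + 2)^2*(n^4 - 6*n^3 + 3*n^2 + 26*n - 24) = (n - 5)*(n - 4)*(n + 2)^2*(n^3 - 2*n^2 - 5*n + 6) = (n - 5)*(n - 4)*(n + 2)^3*(n^2 - 4*n + 3) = (n - 5)*(n - 4)*(n - 3)*(n + 2)^3*(n - 1)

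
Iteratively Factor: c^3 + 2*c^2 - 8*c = (c)*(c^2 + 2*c - 8) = c*(c + 4)*(c - 2)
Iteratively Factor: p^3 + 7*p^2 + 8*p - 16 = (p + 4)*(p^2 + 3*p - 4) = (p + 4)^2*(p - 1)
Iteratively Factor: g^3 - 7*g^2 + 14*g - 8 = (g - 2)*(g^2 - 5*g + 4) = (g - 4)*(g - 2)*(g - 1)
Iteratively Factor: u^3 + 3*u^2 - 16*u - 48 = (u - 4)*(u^2 + 7*u + 12) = (u - 4)*(u + 4)*(u + 3)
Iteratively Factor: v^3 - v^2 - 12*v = (v - 4)*(v^2 + 3*v) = v*(v - 4)*(v + 3)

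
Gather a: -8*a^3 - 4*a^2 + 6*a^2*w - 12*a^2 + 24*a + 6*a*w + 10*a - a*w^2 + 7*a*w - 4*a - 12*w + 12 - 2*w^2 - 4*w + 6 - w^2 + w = -8*a^3 + a^2*(6*w - 16) + a*(-w^2 + 13*w + 30) - 3*w^2 - 15*w + 18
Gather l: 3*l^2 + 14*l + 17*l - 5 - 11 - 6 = 3*l^2 + 31*l - 22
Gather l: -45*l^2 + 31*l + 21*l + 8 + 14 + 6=-45*l^2 + 52*l + 28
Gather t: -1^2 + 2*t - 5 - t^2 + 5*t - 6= -t^2 + 7*t - 12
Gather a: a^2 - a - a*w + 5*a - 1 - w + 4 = a^2 + a*(4 - w) - w + 3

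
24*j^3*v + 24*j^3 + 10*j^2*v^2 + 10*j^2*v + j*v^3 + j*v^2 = (4*j + v)*(6*j + v)*(j*v + j)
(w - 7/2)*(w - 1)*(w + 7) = w^3 + 5*w^2/2 - 28*w + 49/2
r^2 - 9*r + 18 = (r - 6)*(r - 3)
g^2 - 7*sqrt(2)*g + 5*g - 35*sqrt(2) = (g + 5)*(g - 7*sqrt(2))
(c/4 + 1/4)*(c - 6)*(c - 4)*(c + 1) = c^4/4 - 2*c^3 + 5*c^2/4 + 19*c/2 + 6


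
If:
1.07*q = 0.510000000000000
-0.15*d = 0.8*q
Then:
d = -2.54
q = 0.48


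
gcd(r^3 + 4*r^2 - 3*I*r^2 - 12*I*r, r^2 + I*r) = r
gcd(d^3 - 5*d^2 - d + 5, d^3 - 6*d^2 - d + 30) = d - 5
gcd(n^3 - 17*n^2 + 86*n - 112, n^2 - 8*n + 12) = n - 2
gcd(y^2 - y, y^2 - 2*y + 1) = y - 1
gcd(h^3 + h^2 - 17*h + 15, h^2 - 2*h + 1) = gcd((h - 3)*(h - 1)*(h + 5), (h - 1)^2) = h - 1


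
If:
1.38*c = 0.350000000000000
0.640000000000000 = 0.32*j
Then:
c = 0.25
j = 2.00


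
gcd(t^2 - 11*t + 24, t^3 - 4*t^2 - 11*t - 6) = 1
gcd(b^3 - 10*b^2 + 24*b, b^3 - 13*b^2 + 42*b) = b^2 - 6*b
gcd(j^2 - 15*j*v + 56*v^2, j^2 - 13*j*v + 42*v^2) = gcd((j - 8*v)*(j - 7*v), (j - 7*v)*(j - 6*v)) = -j + 7*v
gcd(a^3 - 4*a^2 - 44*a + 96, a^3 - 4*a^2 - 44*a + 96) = a^3 - 4*a^2 - 44*a + 96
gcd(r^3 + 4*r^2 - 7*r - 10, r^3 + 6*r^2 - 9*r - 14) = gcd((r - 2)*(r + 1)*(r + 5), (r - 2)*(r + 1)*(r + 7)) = r^2 - r - 2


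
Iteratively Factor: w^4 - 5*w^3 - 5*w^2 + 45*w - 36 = (w - 4)*(w^3 - w^2 - 9*w + 9) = (w - 4)*(w - 1)*(w^2 - 9) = (w - 4)*(w - 1)*(w + 3)*(w - 3)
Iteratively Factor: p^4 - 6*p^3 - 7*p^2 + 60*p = (p - 5)*(p^3 - p^2 - 12*p) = (p - 5)*(p + 3)*(p^2 - 4*p) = (p - 5)*(p - 4)*(p + 3)*(p)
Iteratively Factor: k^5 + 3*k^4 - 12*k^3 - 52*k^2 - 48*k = (k + 2)*(k^4 + k^3 - 14*k^2 - 24*k) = (k + 2)^2*(k^3 - k^2 - 12*k) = k*(k + 2)^2*(k^2 - k - 12) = k*(k + 2)^2*(k + 3)*(k - 4)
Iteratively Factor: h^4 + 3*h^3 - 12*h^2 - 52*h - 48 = (h + 2)*(h^3 + h^2 - 14*h - 24) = (h + 2)*(h + 3)*(h^2 - 2*h - 8) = (h - 4)*(h + 2)*(h + 3)*(h + 2)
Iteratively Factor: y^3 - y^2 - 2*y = (y)*(y^2 - y - 2) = y*(y + 1)*(y - 2)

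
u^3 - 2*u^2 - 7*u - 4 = (u - 4)*(u + 1)^2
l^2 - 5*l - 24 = (l - 8)*(l + 3)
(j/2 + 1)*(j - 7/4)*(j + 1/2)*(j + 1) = j^4/2 + 7*j^3/8 - 21*j^2/16 - 41*j/16 - 7/8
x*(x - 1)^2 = x^3 - 2*x^2 + x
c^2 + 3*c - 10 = (c - 2)*(c + 5)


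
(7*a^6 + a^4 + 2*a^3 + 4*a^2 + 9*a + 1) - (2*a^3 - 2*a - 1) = 7*a^6 + a^4 + 4*a^2 + 11*a + 2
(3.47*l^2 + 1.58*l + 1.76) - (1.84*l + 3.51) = 3.47*l^2 - 0.26*l - 1.75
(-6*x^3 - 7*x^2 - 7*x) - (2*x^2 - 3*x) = -6*x^3 - 9*x^2 - 4*x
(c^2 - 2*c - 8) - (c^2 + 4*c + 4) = -6*c - 12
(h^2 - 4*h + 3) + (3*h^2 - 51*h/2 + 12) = 4*h^2 - 59*h/2 + 15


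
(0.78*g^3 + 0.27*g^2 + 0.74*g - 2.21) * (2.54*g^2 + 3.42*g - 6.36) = 1.9812*g^5 + 3.3534*g^4 - 2.1578*g^3 - 4.7998*g^2 - 12.2646*g + 14.0556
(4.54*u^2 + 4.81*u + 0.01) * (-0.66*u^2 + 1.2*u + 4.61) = -2.9964*u^4 + 2.2734*u^3 + 26.6948*u^2 + 22.1861*u + 0.0461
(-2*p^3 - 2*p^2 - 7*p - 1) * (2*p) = -4*p^4 - 4*p^3 - 14*p^2 - 2*p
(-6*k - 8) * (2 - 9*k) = 54*k^2 + 60*k - 16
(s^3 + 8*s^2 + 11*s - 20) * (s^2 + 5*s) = s^5 + 13*s^4 + 51*s^3 + 35*s^2 - 100*s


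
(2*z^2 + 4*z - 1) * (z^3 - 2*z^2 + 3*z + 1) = 2*z^5 - 3*z^3 + 16*z^2 + z - 1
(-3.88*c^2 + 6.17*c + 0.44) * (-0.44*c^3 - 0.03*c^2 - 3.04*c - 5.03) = 1.7072*c^5 - 2.5984*c^4 + 11.4165*c^3 + 0.746400000000001*c^2 - 32.3727*c - 2.2132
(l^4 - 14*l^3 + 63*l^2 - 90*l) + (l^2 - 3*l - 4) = l^4 - 14*l^3 + 64*l^2 - 93*l - 4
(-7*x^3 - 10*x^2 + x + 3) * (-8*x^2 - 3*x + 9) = 56*x^5 + 101*x^4 - 41*x^3 - 117*x^2 + 27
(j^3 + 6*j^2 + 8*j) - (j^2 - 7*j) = j^3 + 5*j^2 + 15*j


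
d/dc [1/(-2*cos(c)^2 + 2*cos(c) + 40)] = (1 - 2*cos(c))*sin(c)/(2*(sin(c)^2 + cos(c) + 19)^2)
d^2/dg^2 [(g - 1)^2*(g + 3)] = 6*g + 2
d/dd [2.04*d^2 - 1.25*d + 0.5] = 4.08*d - 1.25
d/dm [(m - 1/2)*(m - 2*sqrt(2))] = 2*m - 2*sqrt(2) - 1/2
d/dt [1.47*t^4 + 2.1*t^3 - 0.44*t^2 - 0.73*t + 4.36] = 5.88*t^3 + 6.3*t^2 - 0.88*t - 0.73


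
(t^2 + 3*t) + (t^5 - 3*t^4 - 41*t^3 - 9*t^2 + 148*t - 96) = t^5 - 3*t^4 - 41*t^3 - 8*t^2 + 151*t - 96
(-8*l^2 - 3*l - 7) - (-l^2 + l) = -7*l^2 - 4*l - 7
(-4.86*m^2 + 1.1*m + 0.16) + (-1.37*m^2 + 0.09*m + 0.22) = -6.23*m^2 + 1.19*m + 0.38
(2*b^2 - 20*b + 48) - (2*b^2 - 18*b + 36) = 12 - 2*b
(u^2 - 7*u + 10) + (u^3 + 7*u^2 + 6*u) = u^3 + 8*u^2 - u + 10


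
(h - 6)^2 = h^2 - 12*h + 36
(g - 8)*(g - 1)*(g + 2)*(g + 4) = g^4 - 3*g^3 - 38*g^2 - 24*g + 64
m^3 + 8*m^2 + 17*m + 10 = (m + 1)*(m + 2)*(m + 5)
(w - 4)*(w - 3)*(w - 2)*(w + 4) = w^4 - 5*w^3 - 10*w^2 + 80*w - 96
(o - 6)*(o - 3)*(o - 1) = o^3 - 10*o^2 + 27*o - 18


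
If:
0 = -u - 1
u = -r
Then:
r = 1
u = -1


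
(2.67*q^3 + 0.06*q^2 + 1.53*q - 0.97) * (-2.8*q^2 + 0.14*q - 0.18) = -7.476*q^5 + 0.2058*q^4 - 4.7562*q^3 + 2.9194*q^2 - 0.4112*q + 0.1746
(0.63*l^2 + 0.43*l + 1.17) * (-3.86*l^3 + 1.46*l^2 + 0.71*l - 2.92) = -2.4318*l^5 - 0.74*l^4 - 3.4411*l^3 + 0.1739*l^2 - 0.4249*l - 3.4164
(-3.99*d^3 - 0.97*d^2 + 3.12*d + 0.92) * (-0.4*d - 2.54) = 1.596*d^4 + 10.5226*d^3 + 1.2158*d^2 - 8.2928*d - 2.3368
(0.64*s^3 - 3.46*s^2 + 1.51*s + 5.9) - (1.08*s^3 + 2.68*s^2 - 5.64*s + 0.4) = -0.44*s^3 - 6.14*s^2 + 7.15*s + 5.5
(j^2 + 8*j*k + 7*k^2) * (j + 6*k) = j^3 + 14*j^2*k + 55*j*k^2 + 42*k^3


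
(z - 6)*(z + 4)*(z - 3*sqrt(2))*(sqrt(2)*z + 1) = sqrt(2)*z^4 - 5*z^3 - 2*sqrt(2)*z^3 - 27*sqrt(2)*z^2 + 10*z^2 + 6*sqrt(2)*z + 120*z + 72*sqrt(2)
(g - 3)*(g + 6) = g^2 + 3*g - 18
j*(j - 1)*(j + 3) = j^3 + 2*j^2 - 3*j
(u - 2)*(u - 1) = u^2 - 3*u + 2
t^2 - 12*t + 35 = (t - 7)*(t - 5)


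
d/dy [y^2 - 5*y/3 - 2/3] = 2*y - 5/3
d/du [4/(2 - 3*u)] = 12/(3*u - 2)^2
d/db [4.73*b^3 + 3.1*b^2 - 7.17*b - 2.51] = 14.19*b^2 + 6.2*b - 7.17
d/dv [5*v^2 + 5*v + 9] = 10*v + 5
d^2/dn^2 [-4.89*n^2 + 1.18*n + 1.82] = -9.78000000000000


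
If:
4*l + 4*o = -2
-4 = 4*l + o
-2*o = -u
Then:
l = -7/6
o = 2/3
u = 4/3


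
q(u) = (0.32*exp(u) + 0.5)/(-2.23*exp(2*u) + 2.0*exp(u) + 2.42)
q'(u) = (0.32*exp(u) + 0.5)*(4.46*exp(2*u) - 2.0*exp(u))/(-2.23*exp(2*u) + 2.0*exp(u) + 2.42)^2 + 0.32*exp(u)/(-2.23*exp(2*u) + 2.0*exp(u) + 2.42) = (0.7136*exp(2*u) + 2.23*exp(u) - 0.2256)*exp(u)/(4.9729*exp(4*u) - 8.92*exp(3*u) - 6.7932*exp(2*u) + 9.68*exp(u) + 5.8564)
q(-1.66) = 0.21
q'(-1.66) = 0.01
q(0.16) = 0.52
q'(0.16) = 1.38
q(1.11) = -0.12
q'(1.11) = 0.27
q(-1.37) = 0.21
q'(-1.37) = 0.01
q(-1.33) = 0.21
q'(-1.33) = 0.01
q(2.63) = -0.01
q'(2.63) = 0.01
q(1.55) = -0.05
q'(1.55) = 0.09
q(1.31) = -0.08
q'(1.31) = 0.15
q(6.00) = 0.00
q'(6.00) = 0.00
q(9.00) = 0.00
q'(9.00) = 0.00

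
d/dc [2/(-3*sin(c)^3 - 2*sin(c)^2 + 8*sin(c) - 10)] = 2*(9*sin(c)^2 + 4*sin(c) - 8)*cos(c)/(3*sin(c)^3 + 2*sin(c)^2 - 8*sin(c) + 10)^2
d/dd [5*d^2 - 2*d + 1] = 10*d - 2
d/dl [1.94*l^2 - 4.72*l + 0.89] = 3.88*l - 4.72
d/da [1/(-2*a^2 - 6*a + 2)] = (a + 3/2)/(a^2 + 3*a - 1)^2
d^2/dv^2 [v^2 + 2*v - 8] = 2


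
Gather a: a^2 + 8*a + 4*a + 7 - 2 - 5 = a^2 + 12*a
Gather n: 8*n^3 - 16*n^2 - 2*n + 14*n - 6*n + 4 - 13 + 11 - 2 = 8*n^3 - 16*n^2 + 6*n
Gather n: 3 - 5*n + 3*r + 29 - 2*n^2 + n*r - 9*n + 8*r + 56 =-2*n^2 + n*(r - 14) + 11*r + 88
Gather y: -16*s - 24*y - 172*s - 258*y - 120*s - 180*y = -308*s - 462*y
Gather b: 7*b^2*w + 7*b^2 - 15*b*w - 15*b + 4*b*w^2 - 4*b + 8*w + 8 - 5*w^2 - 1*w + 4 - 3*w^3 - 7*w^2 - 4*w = b^2*(7*w + 7) + b*(4*w^2 - 15*w - 19) - 3*w^3 - 12*w^2 + 3*w + 12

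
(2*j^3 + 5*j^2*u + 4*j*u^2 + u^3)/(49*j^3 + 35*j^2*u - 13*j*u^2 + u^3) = (2*j^2 + 3*j*u + u^2)/(49*j^2 - 14*j*u + u^2)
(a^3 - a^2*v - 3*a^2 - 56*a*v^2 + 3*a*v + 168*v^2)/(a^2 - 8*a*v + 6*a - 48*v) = (a^2 + 7*a*v - 3*a - 21*v)/(a + 6)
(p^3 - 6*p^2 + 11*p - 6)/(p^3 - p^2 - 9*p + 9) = (p - 2)/(p + 3)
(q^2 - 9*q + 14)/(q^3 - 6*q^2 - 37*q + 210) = (q - 2)/(q^2 + q - 30)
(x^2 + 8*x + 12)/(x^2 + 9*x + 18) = (x + 2)/(x + 3)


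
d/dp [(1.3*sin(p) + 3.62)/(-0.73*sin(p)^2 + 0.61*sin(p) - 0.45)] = (0.949*sin(p)^2 + 5.2852*sin(p) - 2.7932)*cos(p)/(0.5329*sin(p)^4 - 0.8906*sin(p)^3 + 1.0291*sin(p)^2 - 0.549*sin(p) + 0.2025)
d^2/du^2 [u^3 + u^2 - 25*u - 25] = 6*u + 2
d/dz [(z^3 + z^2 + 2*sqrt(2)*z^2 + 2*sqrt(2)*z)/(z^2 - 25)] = (z^4 - 75*z^2 - 2*sqrt(2)*z^2 - 100*sqrt(2)*z - 50*z - 50*sqrt(2))/(z^4 - 50*z^2 + 625)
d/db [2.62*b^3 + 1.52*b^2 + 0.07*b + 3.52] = 7.86*b^2 + 3.04*b + 0.07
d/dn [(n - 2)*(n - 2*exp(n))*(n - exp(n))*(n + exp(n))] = -2*n^3*exp(n) + 4*n^3 - 2*n^2*exp(2*n) - 2*n^2*exp(n) - 6*n^2 + 6*n*exp(3*n) + 2*n*exp(2*n) + 8*n*exp(n) - 10*exp(3*n) + 2*exp(2*n)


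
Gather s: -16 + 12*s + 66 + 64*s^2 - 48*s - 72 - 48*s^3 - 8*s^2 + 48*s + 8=-48*s^3 + 56*s^2 + 12*s - 14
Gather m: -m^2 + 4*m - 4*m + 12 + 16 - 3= 25 - m^2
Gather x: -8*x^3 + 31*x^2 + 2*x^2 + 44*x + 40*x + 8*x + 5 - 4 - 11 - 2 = -8*x^3 + 33*x^2 + 92*x - 12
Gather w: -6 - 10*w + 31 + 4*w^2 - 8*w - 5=4*w^2 - 18*w + 20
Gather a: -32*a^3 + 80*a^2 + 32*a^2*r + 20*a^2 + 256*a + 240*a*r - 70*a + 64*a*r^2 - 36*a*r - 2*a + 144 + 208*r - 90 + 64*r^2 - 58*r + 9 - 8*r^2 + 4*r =-32*a^3 + a^2*(32*r + 100) + a*(64*r^2 + 204*r + 184) + 56*r^2 + 154*r + 63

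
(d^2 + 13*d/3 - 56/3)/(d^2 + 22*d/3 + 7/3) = (3*d - 8)/(3*d + 1)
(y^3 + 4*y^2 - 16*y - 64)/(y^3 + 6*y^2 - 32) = (y - 4)/(y - 2)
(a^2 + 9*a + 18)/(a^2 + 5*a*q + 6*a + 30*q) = (a + 3)/(a + 5*q)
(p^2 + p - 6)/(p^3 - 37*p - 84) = (p - 2)/(p^2 - 3*p - 28)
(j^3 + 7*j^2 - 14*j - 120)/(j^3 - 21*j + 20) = (j + 6)/(j - 1)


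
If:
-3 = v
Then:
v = -3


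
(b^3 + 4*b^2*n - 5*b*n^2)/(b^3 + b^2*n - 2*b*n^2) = (b + 5*n)/(b + 2*n)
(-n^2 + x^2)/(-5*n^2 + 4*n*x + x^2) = (n + x)/(5*n + x)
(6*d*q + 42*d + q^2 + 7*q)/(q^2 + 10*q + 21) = (6*d + q)/(q + 3)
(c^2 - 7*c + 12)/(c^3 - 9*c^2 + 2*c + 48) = (c - 4)/(c^2 - 6*c - 16)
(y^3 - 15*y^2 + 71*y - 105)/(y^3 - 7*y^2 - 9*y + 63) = (y - 5)/(y + 3)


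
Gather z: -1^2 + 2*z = 2*z - 1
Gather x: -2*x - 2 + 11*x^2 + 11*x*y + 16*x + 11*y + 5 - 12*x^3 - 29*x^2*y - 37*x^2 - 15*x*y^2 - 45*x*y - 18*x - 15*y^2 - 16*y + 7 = -12*x^3 + x^2*(-29*y - 26) + x*(-15*y^2 - 34*y - 4) - 15*y^2 - 5*y + 10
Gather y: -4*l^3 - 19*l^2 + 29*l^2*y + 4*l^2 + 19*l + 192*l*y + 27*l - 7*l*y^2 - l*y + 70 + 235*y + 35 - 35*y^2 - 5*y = -4*l^3 - 15*l^2 + 46*l + y^2*(-7*l - 35) + y*(29*l^2 + 191*l + 230) + 105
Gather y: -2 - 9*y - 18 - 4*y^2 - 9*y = -4*y^2 - 18*y - 20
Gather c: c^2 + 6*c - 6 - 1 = c^2 + 6*c - 7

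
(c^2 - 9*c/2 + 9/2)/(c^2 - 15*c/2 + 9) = (c - 3)/(c - 6)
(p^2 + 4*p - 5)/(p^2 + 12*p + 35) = (p - 1)/(p + 7)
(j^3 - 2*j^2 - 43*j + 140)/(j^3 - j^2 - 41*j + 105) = (j - 4)/(j - 3)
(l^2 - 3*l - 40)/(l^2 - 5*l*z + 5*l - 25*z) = (8 - l)/(-l + 5*z)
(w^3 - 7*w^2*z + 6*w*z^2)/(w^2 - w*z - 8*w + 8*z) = w*(w - 6*z)/(w - 8)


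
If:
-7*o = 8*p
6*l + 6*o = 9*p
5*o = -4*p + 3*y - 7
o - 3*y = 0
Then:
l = 259/8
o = -14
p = 49/4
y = -14/3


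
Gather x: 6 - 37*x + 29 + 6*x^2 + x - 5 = 6*x^2 - 36*x + 30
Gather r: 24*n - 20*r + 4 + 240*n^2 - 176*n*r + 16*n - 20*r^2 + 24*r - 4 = 240*n^2 + 40*n - 20*r^2 + r*(4 - 176*n)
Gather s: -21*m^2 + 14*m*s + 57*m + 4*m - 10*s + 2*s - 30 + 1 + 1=-21*m^2 + 61*m + s*(14*m - 8) - 28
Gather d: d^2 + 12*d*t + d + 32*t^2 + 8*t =d^2 + d*(12*t + 1) + 32*t^2 + 8*t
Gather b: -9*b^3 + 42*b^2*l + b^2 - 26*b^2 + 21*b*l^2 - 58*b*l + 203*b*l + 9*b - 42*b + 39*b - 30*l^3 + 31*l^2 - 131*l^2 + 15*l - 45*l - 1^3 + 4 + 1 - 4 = -9*b^3 + b^2*(42*l - 25) + b*(21*l^2 + 145*l + 6) - 30*l^3 - 100*l^2 - 30*l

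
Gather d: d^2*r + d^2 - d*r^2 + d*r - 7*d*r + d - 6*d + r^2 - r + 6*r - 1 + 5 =d^2*(r + 1) + d*(-r^2 - 6*r - 5) + r^2 + 5*r + 4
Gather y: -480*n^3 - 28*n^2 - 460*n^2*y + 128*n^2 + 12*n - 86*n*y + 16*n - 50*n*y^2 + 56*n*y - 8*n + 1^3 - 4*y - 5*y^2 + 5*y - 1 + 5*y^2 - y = -480*n^3 + 100*n^2 - 50*n*y^2 + 20*n + y*(-460*n^2 - 30*n)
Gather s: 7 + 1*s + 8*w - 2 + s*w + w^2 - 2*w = s*(w + 1) + w^2 + 6*w + 5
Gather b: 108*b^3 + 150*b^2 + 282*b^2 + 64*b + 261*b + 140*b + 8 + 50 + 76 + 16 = 108*b^3 + 432*b^2 + 465*b + 150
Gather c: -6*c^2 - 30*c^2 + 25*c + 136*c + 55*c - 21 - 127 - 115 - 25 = -36*c^2 + 216*c - 288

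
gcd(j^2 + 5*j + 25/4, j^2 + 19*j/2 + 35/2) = j + 5/2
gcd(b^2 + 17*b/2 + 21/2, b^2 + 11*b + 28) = b + 7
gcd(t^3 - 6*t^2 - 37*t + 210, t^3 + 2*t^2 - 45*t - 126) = t^2 - t - 42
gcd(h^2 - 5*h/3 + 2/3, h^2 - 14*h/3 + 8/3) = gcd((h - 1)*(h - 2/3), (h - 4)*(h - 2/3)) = h - 2/3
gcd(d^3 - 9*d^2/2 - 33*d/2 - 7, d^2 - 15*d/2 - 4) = d + 1/2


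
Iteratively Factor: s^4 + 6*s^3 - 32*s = (s - 2)*(s^3 + 8*s^2 + 16*s) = (s - 2)*(s + 4)*(s^2 + 4*s) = (s - 2)*(s + 4)^2*(s)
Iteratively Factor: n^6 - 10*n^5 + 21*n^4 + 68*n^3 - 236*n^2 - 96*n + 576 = (n + 2)*(n^5 - 12*n^4 + 45*n^3 - 22*n^2 - 192*n + 288) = (n - 3)*(n + 2)*(n^4 - 9*n^3 + 18*n^2 + 32*n - 96) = (n - 3)*(n + 2)^2*(n^3 - 11*n^2 + 40*n - 48) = (n - 4)*(n - 3)*(n + 2)^2*(n^2 - 7*n + 12) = (n - 4)*(n - 3)^2*(n + 2)^2*(n - 4)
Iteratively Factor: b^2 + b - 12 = (b - 3)*(b + 4)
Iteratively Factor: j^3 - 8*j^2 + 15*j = (j - 5)*(j^2 - 3*j) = j*(j - 5)*(j - 3)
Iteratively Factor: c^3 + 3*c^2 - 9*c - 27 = (c - 3)*(c^2 + 6*c + 9) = (c - 3)*(c + 3)*(c + 3)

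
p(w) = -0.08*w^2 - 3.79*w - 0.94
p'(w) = -0.16*w - 3.79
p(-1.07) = 3.02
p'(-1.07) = -3.62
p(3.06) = -13.29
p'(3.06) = -4.28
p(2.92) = -12.69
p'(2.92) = -4.26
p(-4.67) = 15.01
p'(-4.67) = -3.04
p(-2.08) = 6.60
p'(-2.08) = -3.46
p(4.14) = -18.00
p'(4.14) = -4.45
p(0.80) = -4.02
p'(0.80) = -3.92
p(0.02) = -1.02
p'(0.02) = -3.79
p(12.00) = -57.94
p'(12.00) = -5.71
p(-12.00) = 33.02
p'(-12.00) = -1.87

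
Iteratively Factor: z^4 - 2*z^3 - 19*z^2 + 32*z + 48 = (z - 3)*(z^3 + z^2 - 16*z - 16) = (z - 3)*(z + 1)*(z^2 - 16) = (z - 3)*(z + 1)*(z + 4)*(z - 4)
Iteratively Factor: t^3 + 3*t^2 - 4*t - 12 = (t + 2)*(t^2 + t - 6) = (t + 2)*(t + 3)*(t - 2)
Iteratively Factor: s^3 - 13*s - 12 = (s - 4)*(s^2 + 4*s + 3) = (s - 4)*(s + 1)*(s + 3)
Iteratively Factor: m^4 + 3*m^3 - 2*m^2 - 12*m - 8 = (m - 2)*(m^3 + 5*m^2 + 8*m + 4) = (m - 2)*(m + 2)*(m^2 + 3*m + 2) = (m - 2)*(m + 2)^2*(m + 1)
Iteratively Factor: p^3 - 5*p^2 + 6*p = (p - 2)*(p^2 - 3*p) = p*(p - 2)*(p - 3)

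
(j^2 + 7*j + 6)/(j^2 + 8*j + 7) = (j + 6)/(j + 7)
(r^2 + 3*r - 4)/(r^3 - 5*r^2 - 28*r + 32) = 1/(r - 8)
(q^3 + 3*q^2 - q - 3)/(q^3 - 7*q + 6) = (q + 1)/(q - 2)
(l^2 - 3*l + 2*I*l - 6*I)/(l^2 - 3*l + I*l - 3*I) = (l + 2*I)/(l + I)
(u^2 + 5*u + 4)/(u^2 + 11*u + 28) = (u + 1)/(u + 7)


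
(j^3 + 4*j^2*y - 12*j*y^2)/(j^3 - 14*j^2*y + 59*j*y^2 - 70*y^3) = j*(j + 6*y)/(j^2 - 12*j*y + 35*y^2)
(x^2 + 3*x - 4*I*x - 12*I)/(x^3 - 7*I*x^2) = (x^2 + x*(3 - 4*I) - 12*I)/(x^2*(x - 7*I))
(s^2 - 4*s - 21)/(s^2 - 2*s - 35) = (s + 3)/(s + 5)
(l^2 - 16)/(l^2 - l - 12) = (l + 4)/(l + 3)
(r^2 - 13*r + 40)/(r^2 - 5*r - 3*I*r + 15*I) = (r - 8)/(r - 3*I)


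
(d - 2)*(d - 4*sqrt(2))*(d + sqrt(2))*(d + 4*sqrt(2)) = d^4 - 2*d^3 + sqrt(2)*d^3 - 32*d^2 - 2*sqrt(2)*d^2 - 32*sqrt(2)*d + 64*d + 64*sqrt(2)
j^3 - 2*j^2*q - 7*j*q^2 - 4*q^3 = (j - 4*q)*(j + q)^2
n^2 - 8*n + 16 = (n - 4)^2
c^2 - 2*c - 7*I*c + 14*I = (c - 2)*(c - 7*I)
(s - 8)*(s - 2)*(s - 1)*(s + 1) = s^4 - 10*s^3 + 15*s^2 + 10*s - 16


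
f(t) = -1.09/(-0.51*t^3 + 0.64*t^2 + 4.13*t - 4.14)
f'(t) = -1.09*(1.53*t^2 - 1.28*t - 4.13)/(-0.51*t^3 + 0.64*t^2 + 4.13*t - 4.14)^2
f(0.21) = 0.34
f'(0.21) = 0.45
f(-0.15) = 0.23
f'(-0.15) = 0.19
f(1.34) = -0.83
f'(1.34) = 1.95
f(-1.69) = 0.16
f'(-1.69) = -0.06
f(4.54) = 0.05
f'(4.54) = -0.06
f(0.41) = 0.46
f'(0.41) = 0.85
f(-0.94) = 0.15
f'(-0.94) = 0.03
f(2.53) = -0.51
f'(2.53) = -0.57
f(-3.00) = -0.36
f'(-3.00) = -1.63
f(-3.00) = -0.36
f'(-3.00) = -1.63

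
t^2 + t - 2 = (t - 1)*(t + 2)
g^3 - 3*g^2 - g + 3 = (g - 3)*(g - 1)*(g + 1)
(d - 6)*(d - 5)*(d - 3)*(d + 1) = d^4 - 13*d^3 + 49*d^2 - 27*d - 90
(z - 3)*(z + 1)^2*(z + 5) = z^4 + 4*z^3 - 10*z^2 - 28*z - 15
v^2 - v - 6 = (v - 3)*(v + 2)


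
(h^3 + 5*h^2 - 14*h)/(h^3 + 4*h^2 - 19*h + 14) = h/(h - 1)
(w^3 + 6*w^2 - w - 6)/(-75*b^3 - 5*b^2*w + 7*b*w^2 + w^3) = (-w^3 - 6*w^2 + w + 6)/(75*b^3 + 5*b^2*w - 7*b*w^2 - w^3)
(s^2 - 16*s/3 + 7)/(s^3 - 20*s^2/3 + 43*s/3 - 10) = (3*s - 7)/(3*s^2 - 11*s + 10)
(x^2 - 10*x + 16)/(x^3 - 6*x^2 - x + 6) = (x^2 - 10*x + 16)/(x^3 - 6*x^2 - x + 6)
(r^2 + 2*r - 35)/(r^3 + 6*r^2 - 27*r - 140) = 1/(r + 4)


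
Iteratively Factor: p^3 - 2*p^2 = (p - 2)*(p^2) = p*(p - 2)*(p)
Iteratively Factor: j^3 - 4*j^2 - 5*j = (j)*(j^2 - 4*j - 5) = j*(j - 5)*(j + 1)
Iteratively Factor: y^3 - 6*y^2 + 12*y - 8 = (y - 2)*(y^2 - 4*y + 4) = (y - 2)^2*(y - 2)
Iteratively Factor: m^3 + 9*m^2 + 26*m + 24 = (m + 3)*(m^2 + 6*m + 8) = (m + 3)*(m + 4)*(m + 2)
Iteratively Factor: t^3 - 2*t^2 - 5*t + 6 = (t - 1)*(t^2 - t - 6) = (t - 3)*(t - 1)*(t + 2)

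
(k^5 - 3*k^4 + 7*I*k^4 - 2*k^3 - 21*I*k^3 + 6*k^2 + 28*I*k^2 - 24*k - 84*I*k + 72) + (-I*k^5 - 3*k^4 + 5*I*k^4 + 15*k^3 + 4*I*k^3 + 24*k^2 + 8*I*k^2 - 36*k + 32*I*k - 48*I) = k^5 - I*k^5 - 6*k^4 + 12*I*k^4 + 13*k^3 - 17*I*k^3 + 30*k^2 + 36*I*k^2 - 60*k - 52*I*k + 72 - 48*I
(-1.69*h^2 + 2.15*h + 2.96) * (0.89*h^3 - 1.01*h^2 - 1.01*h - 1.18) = -1.5041*h^5 + 3.6204*h^4 + 2.1698*h^3 - 3.1669*h^2 - 5.5266*h - 3.4928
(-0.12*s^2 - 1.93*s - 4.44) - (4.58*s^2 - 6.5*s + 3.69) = -4.7*s^2 + 4.57*s - 8.13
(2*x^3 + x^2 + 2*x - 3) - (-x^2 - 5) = 2*x^3 + 2*x^2 + 2*x + 2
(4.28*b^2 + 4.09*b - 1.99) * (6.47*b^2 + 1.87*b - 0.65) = 27.6916*b^4 + 34.4659*b^3 - 8.009*b^2 - 6.3798*b + 1.2935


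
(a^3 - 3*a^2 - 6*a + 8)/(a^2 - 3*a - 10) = (a^2 - 5*a + 4)/(a - 5)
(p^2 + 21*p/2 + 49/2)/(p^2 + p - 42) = (p + 7/2)/(p - 6)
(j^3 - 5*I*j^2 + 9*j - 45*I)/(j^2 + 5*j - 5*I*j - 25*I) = (j^2 + 9)/(j + 5)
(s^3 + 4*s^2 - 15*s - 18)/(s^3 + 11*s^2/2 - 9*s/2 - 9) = 2*(s - 3)/(2*s - 3)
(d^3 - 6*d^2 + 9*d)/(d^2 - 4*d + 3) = d*(d - 3)/(d - 1)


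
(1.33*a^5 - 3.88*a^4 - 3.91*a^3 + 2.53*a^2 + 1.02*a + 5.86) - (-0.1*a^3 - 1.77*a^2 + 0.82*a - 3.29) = 1.33*a^5 - 3.88*a^4 - 3.81*a^3 + 4.3*a^2 + 0.2*a + 9.15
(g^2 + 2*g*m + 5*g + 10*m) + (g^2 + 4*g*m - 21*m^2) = 2*g^2 + 6*g*m + 5*g - 21*m^2 + 10*m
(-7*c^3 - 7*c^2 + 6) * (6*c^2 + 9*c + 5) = -42*c^5 - 105*c^4 - 98*c^3 + c^2 + 54*c + 30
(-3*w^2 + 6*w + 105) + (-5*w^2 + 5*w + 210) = -8*w^2 + 11*w + 315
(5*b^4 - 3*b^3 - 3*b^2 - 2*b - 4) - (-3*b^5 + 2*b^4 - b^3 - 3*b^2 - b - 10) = 3*b^5 + 3*b^4 - 2*b^3 - b + 6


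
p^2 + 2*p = p*(p + 2)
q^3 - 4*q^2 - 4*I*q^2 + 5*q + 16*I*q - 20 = (q - 4)*(q - 5*I)*(q + I)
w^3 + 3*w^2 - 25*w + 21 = (w - 3)*(w - 1)*(w + 7)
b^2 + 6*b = b*(b + 6)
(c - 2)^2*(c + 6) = c^3 + 2*c^2 - 20*c + 24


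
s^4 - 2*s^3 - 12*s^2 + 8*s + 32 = (s - 4)*(s - 2)*(s + 2)^2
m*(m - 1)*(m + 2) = m^3 + m^2 - 2*m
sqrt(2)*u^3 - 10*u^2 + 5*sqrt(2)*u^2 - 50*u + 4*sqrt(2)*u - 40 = (u + 4)*(u - 5*sqrt(2))*(sqrt(2)*u + sqrt(2))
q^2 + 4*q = q*(q + 4)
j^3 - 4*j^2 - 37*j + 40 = (j - 8)*(j - 1)*(j + 5)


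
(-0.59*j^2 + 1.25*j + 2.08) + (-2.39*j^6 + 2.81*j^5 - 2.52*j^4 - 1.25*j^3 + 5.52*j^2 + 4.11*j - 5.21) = -2.39*j^6 + 2.81*j^5 - 2.52*j^4 - 1.25*j^3 + 4.93*j^2 + 5.36*j - 3.13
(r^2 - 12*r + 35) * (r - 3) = r^3 - 15*r^2 + 71*r - 105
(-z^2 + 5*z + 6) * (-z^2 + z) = z^4 - 6*z^3 - z^2 + 6*z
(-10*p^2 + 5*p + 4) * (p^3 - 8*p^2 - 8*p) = -10*p^5 + 85*p^4 + 44*p^3 - 72*p^2 - 32*p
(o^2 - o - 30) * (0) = 0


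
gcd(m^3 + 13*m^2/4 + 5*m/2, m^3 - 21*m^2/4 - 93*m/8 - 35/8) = m + 5/4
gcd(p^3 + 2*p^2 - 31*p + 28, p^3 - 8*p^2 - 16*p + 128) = p - 4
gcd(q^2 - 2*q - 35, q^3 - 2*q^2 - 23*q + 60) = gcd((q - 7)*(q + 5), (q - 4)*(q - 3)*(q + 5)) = q + 5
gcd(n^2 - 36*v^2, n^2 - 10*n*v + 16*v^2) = 1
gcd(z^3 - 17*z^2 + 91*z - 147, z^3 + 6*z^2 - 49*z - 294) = z - 7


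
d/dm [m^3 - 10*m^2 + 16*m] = 3*m^2 - 20*m + 16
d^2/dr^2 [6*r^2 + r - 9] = 12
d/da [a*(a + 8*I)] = 2*a + 8*I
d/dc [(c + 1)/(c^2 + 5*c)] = (c*(c + 5) - (c + 1)*(2*c + 5))/(c^2*(c + 5)^2)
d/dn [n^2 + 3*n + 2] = 2*n + 3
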